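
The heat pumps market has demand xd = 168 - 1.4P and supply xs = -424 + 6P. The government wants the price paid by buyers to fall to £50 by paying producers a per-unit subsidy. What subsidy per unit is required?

At a buyer price of 50, quantity demanded is 168 − 1.4·50 = 98.
Sellers supply 98 only when they receive Ps with -424 + 6·Ps = 98, i.e. Ps = 87.
s = Ps − Pb = 87 − 50 = 37.

Required subsidy s = £37 per unit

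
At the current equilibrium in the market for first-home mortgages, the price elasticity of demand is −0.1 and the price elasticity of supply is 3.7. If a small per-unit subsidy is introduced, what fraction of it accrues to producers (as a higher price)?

Producer share = 1/38

For a small subsidy around the equilibrium, the benefit split depends on the relative slopes, which at a point are proportional to the elasticities.
Buyer share = εs/(εs + |εd|) = 3.7/(3.7 + 0.1) = 37/38; seller share = |εd|/(εs + |εd|) = 1/38.
So producers capture 1/38 of the subsidy.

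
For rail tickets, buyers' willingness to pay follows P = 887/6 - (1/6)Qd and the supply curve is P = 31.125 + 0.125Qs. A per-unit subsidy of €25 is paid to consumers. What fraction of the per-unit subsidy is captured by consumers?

Pre-subsidy: 887/6 - (1/6)Q = 31.125 + 0.125Q gives Q* = 2801/7 and P* = 568/7.
With the rebate, buyers effectively pay Pb = Ps − 25, where Ps is the price sellers receive.
On the curves, Pb = 887/6 - (1/6)Q and Ps = 31.125 + 0.125Q; the wedge Ps − Pb = 25 gives 31.125 + 0.125Q − (887/6 - (1/6)Q) = 25, so Q' = 3401/7.
Then Pb = 887/6 − (1/6)·(3401/7) = 468/7 and Ps = 31.125 + 0.125·(3401/7) = 643/7.
Buyers' price falls by P* − Pb = 568/7 − 468/7 = 100/7; sellers' price rises by Ps − P* = 643/7 − 568/7 = 75/7.
So consumers capture (100/7)/25 = 4/7 of each unit of subsidy.

Consumer share = 4/7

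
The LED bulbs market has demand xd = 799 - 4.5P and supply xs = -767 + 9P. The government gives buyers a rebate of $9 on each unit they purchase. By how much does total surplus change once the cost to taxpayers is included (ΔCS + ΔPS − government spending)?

Net change in total surplus = -$121.5

Pre-subsidy: 799 - 4.5P = -767 + 9P gives P* = 116, x* = 277.
With the rebate, buyers effectively pay Pb = Ps − 9, where Ps is the price sellers receive.
Demand in terms of Ps becomes xd = 799 − 4.5(Ps − 9) = 839.5 - 4.5Ps. Setting this equal to supply: 839.5 - 4.5Ps = -767 + 9Ps, so Ps = 119.
Buyers pay Pb = 119 − 9 = 110; x' = -767 + 9·119 = 304.
ΔCS = ½(277 + 304)(116 − 110) = 1743; ΔPS = ½(277 + 304)(119 − 116) = 871.5.
Government spending = 9 × 304 = 2736.
Net change = 1743 + 871.5 − 2736 = -121.5. The loss equals the DWL triangle ½·9·27.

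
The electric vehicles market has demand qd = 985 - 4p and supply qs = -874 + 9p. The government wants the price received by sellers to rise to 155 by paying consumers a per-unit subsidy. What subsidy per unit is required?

Required subsidy s = 39 per unit

At a seller price of 155, quantity supplied is -874 + 9·155 = 521.
Buyers absorb 521 only when they pay pb with 985 − 4·pb = 521, i.e. pb = 116.
s = ps − pb = 155 − 116 = 39.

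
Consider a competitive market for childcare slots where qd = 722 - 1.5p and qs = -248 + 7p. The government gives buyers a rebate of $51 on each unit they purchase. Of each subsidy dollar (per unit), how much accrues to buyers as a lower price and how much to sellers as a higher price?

Buyers gain $42 per unit; sellers gain $9 per unit

Pre-subsidy: 722 - 1.5p = -248 + 7p gives p* = 1940/17, q* = 9364/17.
With the rebate, buyers effectively pay pb = ps − 51, where ps is the price sellers receive.
Demand in terms of ps becomes qd = 722 − 1.5(ps − 51) = 798.5 - 1.5ps. Setting this equal to supply: 798.5 - 1.5ps = -248 + 7ps, so ps = 2093/17.
Buyers pay pb = 2093/17 − 51 = 1226/17; q' = -248 + 7·(2093/17) = 10435/17.
Buyers' price falls by p* − pb = 1940/17 − 1226/17 = 42; sellers' price rises by ps − p* = 2093/17 − 1940/17 = 9.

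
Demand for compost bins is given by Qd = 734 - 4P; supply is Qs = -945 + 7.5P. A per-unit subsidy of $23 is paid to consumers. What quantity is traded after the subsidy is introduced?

Q' = 210

Pre-subsidy: 734 - 4P = -945 + 7.5P gives P* = 146, Q* = 150.
With the rebate, buyers effectively pay Pb = Ps − 23, where Ps is the price sellers receive.
Demand in terms of Ps becomes Qd = 734 − 4(Ps − 23) = 826 - 4Ps. Setting this equal to supply: 826 - 4Ps = -945 + 7.5Ps, so Ps = 154.
Buyers pay Pb = 154 − 23 = 131; Q' = -945 + 7.5·154 = 210.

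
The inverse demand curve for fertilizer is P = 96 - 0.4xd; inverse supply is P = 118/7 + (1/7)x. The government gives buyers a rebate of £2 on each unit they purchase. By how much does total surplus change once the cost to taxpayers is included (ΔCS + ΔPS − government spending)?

Net change in total surplus = -70/19

Pre-subsidy: 96 - 0.4x = 118/7 + (1/7)x gives x* = 2770/19 and P* = 716/19.
With the rebate, buyers effectively pay Pb = Ps − 2, where Ps is the price sellers receive.
On the curves, Pb = 96 - 0.4x and Ps = 118/7 + (1/7)x; the wedge Ps − Pb = 2 gives 118/7 + (1/7)x − (96 - 0.4x) = 2, so x' = 2840/19.
Then Pb = 96 − 0.4·(2840/19) = 688/19 and Ps = 118/7 + (1/7)·(2840/19) = 726/19.
ΔCS = ½(2770/19 + 2840/19)(716/19 − 688/19) = 78540/361; ΔPS = ½(2770/19 + 2840/19)(726/19 − 716/19) = 28050/361.
Government spending = 2 × 2840/19 = 5680/19.
Net change = 78540/361 + 28050/361 − 5680/19 = -70/19. The loss equals the DWL triangle ½·2·70/19.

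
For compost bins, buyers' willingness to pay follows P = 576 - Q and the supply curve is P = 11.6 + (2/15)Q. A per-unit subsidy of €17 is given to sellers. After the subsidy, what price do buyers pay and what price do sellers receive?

Pre-subsidy: 576 - Q = 11.6 + (2/15)Q gives Q* = 498 and P* = 78.
With the subsidy, sellers receive Ps = Pb + 17 for each unit, where Pb is the price buyers pay.
On the curves, Pb = 576 - Q and Ps = 11.6 + (2/15)Q; the wedge Ps − Pb = 17 gives 11.6 + (2/15)Q − (576 - Q) = 17, so Q' = 513.
Then Pb = 576 − 1·513 = 63 and Ps = 11.6 + (2/15)·513 = 80.

Buyers pay €63; sellers receive €80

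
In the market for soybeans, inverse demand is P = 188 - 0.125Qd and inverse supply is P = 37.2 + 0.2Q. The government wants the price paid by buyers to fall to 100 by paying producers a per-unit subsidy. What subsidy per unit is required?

At a buyer price of 100, quantity demanded is 1504 − 8·100 = 704.
Sellers supply 704 only when they receive Ps = 37.2 + 0.2·704 = 178.
s = Ps − Pb = 178 − 100 = 78.

Required subsidy s = 78 per unit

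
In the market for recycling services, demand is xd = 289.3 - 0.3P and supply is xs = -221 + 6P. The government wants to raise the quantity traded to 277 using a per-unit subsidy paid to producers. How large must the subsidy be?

Required subsidy s = 42 per unit

At x = 277, invert demand for the buyer price: Pb = (289.3 − 277)/0.3 = 41; invert supply for the seller price: Ps = (277 − (-221))/6 = 83.
The subsidy must fill the gap: s = Ps − Pb = 83 − 41 = 42.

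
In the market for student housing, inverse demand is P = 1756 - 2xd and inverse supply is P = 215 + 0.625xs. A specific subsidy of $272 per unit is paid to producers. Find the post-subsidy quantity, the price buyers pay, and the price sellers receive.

Pre-subsidy: 1756 - 2x = 215 + 0.625x gives x* = 12328/21 and P* = 12220/21.
With the subsidy, sellers receive Ps = Pb + 272 for each unit, where Pb is the price buyers pay.
On the curves, Pb = 1756 - 2x and Ps = 215 + 0.625x; the wedge Ps − Pb = 272 gives 215 + 0.625x − (1756 - 2x) = 272, so x' = 2072/3.
Then Pb = 1756 − 2·(2072/3) = 1124/3 and Ps = 215 + 0.625·(2072/3) = 1940/3.

x' = 2072/3; buyers pay 1124/3; sellers receive 1940/3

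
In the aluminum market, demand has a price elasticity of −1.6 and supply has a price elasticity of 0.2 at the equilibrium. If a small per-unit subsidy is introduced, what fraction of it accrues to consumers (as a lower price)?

Consumer share = 1/9

For a small subsidy around the equilibrium, the benefit split depends on the relative slopes, which at a point are proportional to the elasticities.
Buyer share = εs/(εs + |εd|) = 0.2/(0.2 + 1.6) = 1/9; seller share = |εd|/(εs + |εd|) = 8/9.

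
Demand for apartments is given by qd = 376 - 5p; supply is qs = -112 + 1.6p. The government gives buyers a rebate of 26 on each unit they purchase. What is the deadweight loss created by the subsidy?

Deadweight loss = 13520/33

Pre-subsidy: 376 - 5p = -112 + 1.6p gives p* = 2440/33, q* = 208/33.
With the rebate, buyers effectively pay pb = ps − 26, where ps is the price sellers receive.
Demand in terms of ps becomes qd = 376 − 5(ps − 26) = 506 - 5ps. Setting this equal to supply: 506 - 5ps = -112 + 1.6ps, so ps = 1030/11.
Buyers pay pb = 1030/11 − 26 = 744/11; q' = -112 + 1.6·(1030/11) = 416/11.
The subsidy expands output by 416/11 − 208/33 = 1040/33 past the efficient level; on those units the gap between marginal cost and willingness to pay runs from 0 up to 26.
DWL = ½ × 26 × 1040/33 = 13520/33.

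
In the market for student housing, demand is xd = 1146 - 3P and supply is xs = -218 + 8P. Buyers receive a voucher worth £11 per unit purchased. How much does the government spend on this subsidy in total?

Government cost = £8778

Pre-subsidy: 1146 - 3P = -218 + 8P gives P* = 124, x* = 774.
With the rebate, buyers effectively pay Pb = Ps − 11, where Ps is the price sellers receive.
Demand in terms of Ps becomes xd = 1146 − 3(Ps − 11) = 1179 - 3Ps. Setting this equal to supply: 1179 - 3Ps = -218 + 8Ps, so Ps = 127.
Buyers pay Pb = 127 − 11 = 116; x' = -218 + 8·127 = 798.
Government outlay = subsidy × quantity = 11 × 798 = 8778.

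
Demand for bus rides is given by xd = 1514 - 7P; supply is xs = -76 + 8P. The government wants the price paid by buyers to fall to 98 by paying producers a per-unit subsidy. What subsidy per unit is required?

Required subsidy s = 15 per unit

At a buyer price of 98, quantity demanded is 1514 − 7·98 = 828.
Sellers supply 828 only when they receive Ps with -76 + 8·Ps = 828, i.e. Ps = 113.
s = Ps − Pb = 113 − 98 = 15.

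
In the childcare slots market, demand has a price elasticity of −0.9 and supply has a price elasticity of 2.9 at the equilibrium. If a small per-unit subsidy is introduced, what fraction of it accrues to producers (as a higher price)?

For a small subsidy around the equilibrium, the benefit split depends on the relative slopes, which at a point are proportional to the elasticities.
Buyer share = εs/(εs + |εd|) = 2.9/(2.9 + 0.9) = 29/38; seller share = |εd|/(εs + |εd|) = 9/38.
So producers capture 9/38 of the subsidy.

Producer share = 9/38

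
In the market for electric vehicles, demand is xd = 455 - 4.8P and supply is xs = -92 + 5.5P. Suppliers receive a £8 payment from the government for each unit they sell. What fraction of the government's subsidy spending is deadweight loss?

Pre-subsidy: 455 - 4.8P = -92 + 5.5P gives P* = 5470/103, x* = 20609/103.
With the subsidy, sellers receive Ps = Pb + 8 for each unit, where Pb is the price buyers pay.
Supply in terms of Pb becomes xs = -92 + 5.5(Pb + 8) = -48 + 5.5Pb. Setting this equal to demand: 455 - 4.8Pb = -48 + 5.5Pb, so Pb = 5030/103.
Sellers receive Ps = 5030/103 + 8 = 5854/103; x' = 455 − 4.8·(5030/103) = 22721/103.
ΔCS = ½(20609/103 + 22721/103)(5470/103 − 5030/103) = 9532600/10609; ΔPS = ½(20609/103 + 22721/103)(5854/103 − 5470/103) = 8319360/10609.
Government spending = 8 × 22721/103 = 181768/103.
DWL = ½ × 8 × (22721/103 − 20609/103) = 8448/103; fraction = (8448/103) / (181768/103) = 1056/22721.

DWL / government spending = 1056/22721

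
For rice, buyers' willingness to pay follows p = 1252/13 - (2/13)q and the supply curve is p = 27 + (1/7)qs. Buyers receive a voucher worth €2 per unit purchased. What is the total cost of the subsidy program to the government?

Government cost = 1442/3

Pre-subsidy: 1252/13 - (2/13)q = 27 + (1/7)q gives q* = 6307/27 and p* = 1630/27.
With the rebate, buyers effectively pay pb = ps − 2, where ps is the price sellers receive.
On the curves, pb = 1252/13 - (2/13)q and ps = 27 + (1/7)q; the wedge ps − pb = 2 gives 27 + (1/7)q − (1252/13 - (2/13)q) = 2, so q' = 721/3.
Then pb = 1252/13 − (2/13)·(721/3) = 178/3 and ps = 27 + (1/7)·(721/3) = 184/3.
Government outlay = subsidy × quantity = 2 × 721/3 = 1442/3.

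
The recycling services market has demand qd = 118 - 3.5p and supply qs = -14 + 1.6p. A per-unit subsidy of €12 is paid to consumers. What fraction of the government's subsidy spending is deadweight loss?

Pre-subsidy: 118 - 3.5p = -14 + 1.6p gives p* = 440/17, q* = 466/17.
With the rebate, buyers effectively pay pb = ps − 12, where ps is the price sellers receive.
Demand in terms of ps becomes qd = 118 − 3.5(ps − 12) = 160 - 3.5ps. Setting this equal to supply: 160 - 3.5ps = -14 + 1.6ps, so ps = 580/17.
Buyers pay pb = 580/17 − 12 = 376/17; q' = -14 + 1.6·(580/17) = 690/17.
ΔCS = ½(466/17 + 690/17)(440/17 − 376/17) = 128; ΔPS = ½(466/17 + 690/17)(580/17 − 440/17) = 280.
Government spending = 12 × 690/17 = 8280/17.
DWL = ½ × 12 × (690/17 − 466/17) = 1344/17; fraction = (1344/17) / (8280/17) = 56/345.

DWL / government spending = 56/345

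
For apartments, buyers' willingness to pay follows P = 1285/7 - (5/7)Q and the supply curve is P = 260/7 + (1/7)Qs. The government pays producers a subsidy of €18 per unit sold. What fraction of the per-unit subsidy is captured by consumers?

Consumer share = 5/6

Pre-subsidy: 1285/7 - (5/7)Q = 260/7 + (1/7)Q gives Q* = 1025/6 and P* = 2585/42.
With the subsidy, sellers receive Ps = Pb + 18 for each unit, where Pb is the price buyers pay.
On the curves, Pb = 1285/7 - (5/7)Q and Ps = 260/7 + (1/7)Q; the wedge Ps − Pb = 18 gives 260/7 + (1/7)Q − (1285/7 - (5/7)Q) = 18, so Q' = 1151/6.
Then Pb = 1285/7 − (5/7)·(1151/6) = 1955/42 and Ps = 260/7 + (1/7)·(1151/6) = 2711/42.
Buyers' price falls by P* − Pb = 2585/42 − 1955/42 = 15; sellers' price rises by Ps − P* = 2711/42 − 2585/42 = 3.
So consumers capture 15/18 = 5/6 of each unit of subsidy.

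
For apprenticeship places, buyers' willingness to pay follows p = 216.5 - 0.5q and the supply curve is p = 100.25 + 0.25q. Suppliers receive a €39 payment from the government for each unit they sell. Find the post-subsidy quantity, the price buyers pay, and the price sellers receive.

q' = 207; buyers pay €113; sellers receive €152

Pre-subsidy: 216.5 - 0.5q = 100.25 + 0.25q gives q* = 155 and p* = 139.
With the subsidy, sellers receive ps = pb + 39 for each unit, where pb is the price buyers pay.
On the curves, pb = 216.5 - 0.5q and ps = 100.25 + 0.25q; the wedge ps − pb = 39 gives 100.25 + 0.25q − (216.5 - 0.5q) = 39, so q' = 207.
Then pb = 216.5 − 0.5·207 = 113 and ps = 100.25 + 0.25·207 = 152.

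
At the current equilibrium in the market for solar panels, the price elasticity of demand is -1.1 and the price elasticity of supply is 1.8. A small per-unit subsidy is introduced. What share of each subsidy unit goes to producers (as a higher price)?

For a small subsidy around the equilibrium, the benefit split depends on the relative slopes, which at a point are proportional to the elasticities.
Buyer share = εs/(εs + |εd|) = 1.8/(1.8 + 1.1) = 18/29; seller share = |εd|/(εs + |εd|) = 11/29.
So producers capture 11/29 of the subsidy.

Producer share = 11/29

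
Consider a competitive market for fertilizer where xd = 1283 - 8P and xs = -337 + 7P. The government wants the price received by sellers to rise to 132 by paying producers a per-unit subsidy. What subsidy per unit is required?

At a seller price of 132, quantity supplied is -337 + 7·132 = 587.
Buyers absorb 587 only when they pay Pb with 1283 − 8·Pb = 587, i.e. Pb = 87.
s = Ps − Pb = 132 − 87 = 45.

Required subsidy s = 45 per unit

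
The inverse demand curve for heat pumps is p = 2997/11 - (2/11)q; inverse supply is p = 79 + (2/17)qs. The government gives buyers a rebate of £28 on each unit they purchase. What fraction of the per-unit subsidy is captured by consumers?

Consumer share = 17/28

Pre-subsidy: 2997/11 - (2/11)q = 79 + (2/17)q gives q* = 646 and p* = 155.
With the rebate, buyers effectively pay pb = ps − 28, where ps is the price sellers receive.
On the curves, pb = 2997/11 - (2/11)q and ps = 79 + (2/17)q; the wedge ps − pb = 28 gives 79 + (2/17)q − (2997/11 - (2/11)q) = 28, so q' = 739.5.
Then pb = 2997/11 − (2/11)·739.5 = 138 and ps = 79 + (2/17)·739.5 = 166.
Buyers' price falls by p* − pb = 155 − 138 = 17; sellers' price rises by ps − p* = 166 − 155 = 11.
So consumers capture 17/28 = 17/28 of each unit of subsidy.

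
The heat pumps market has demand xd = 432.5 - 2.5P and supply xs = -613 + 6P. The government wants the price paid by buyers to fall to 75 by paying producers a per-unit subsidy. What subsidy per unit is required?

At a buyer price of 75, quantity demanded is 432.5 − 2.5·75 = 245.
Sellers supply 245 only when they receive Ps with -613 + 6·Ps = 245, i.e. Ps = 143.
s = Ps − Pb = 143 − 75 = 68.

Required subsidy s = 68 per unit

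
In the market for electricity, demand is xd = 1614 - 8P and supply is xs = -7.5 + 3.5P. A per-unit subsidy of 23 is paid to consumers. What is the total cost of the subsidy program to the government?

Government cost = 12466

Pre-subsidy: 1614 - 8P = -7.5 + 3.5P gives P* = 141, x* = 486.
With the rebate, buyers effectively pay Pb = Ps − 23, where Ps is the price sellers receive.
Demand in terms of Ps becomes xd = 1614 − 8(Ps − 23) = 1798 - 8Ps. Setting this equal to supply: 1798 - 8Ps = -7.5 + 3.5Ps, so Ps = 157.
Buyers pay Pb = 157 − 23 = 134; x' = -7.5 + 3.5·157 = 542.
Government outlay = subsidy × quantity = 23 × 542 = 12466.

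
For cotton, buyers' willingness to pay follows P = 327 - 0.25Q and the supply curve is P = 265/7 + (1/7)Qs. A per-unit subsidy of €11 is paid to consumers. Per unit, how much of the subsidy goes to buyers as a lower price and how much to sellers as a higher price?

Buyers gain €7 per unit; sellers gain €4 per unit

Pre-subsidy: 327 - 0.25Q = 265/7 + (1/7)Q gives Q* = 736 and P* = 143.
With the rebate, buyers effectively pay Pb = Ps − 11, where Ps is the price sellers receive.
On the curves, Pb = 327 - 0.25Q and Ps = 265/7 + (1/7)Q; the wedge Ps − Pb = 11 gives 265/7 + (1/7)Q − (327 - 0.25Q) = 11, so Q' = 764.
Then Pb = 327 − 0.25·764 = 136 and Ps = 265/7 + (1/7)·764 = 147.
Buyers' price falls by P* − Pb = 143 − 136 = 7; sellers' price rises by Ps − P* = 147 − 143 = 4.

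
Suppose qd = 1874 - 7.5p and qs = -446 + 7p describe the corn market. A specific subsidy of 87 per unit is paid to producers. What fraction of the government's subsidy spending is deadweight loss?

DWL / government spending = 315/1978

Pre-subsidy: 1874 - 7.5p = -446 + 7p gives p* = 160, q* = 674.
With the subsidy, sellers receive ps = pb + 87 for each unit, where pb is the price buyers pay.
Supply in terms of pb becomes qs = -446 + 7(pb + 87) = 163 + 7pb. Setting this equal to demand: 1874 - 7.5pb = 163 + 7pb, so pb = 118.
Sellers receive ps = 118 + 87 = 205; q' = 1874 − 7.5·118 = 989.
ΔCS = ½(674 + 989)(160 − 118) = 34923; ΔPS = ½(674 + 989)(205 − 160) = 37417.5.
Government spending = 87 × 989 = 86043.
DWL = ½ × 87 × (989 − 674) = 13702.5; fraction = 13702.5 / 86043 = 315/1978.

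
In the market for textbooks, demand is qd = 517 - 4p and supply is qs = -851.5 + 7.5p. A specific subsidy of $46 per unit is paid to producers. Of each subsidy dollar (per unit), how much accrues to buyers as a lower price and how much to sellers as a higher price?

Buyers gain $30 per unit; sellers gain $16 per unit

Pre-subsidy: 517 - 4p = -851.5 + 7.5p gives p* = 119, q* = 41.
With the subsidy, sellers receive ps = pb + 46 for each unit, where pb is the price buyers pay.
Supply in terms of pb becomes qs = -851.5 + 7.5(pb + 46) = -506.5 + 7.5pb. Setting this equal to demand: 517 - 4pb = -506.5 + 7.5pb, so pb = 89.
Sellers receive ps = 89 + 46 = 135; q' = 517 − 4·89 = 161.
Buyers' price falls by p* − pb = 119 − 89 = 30; sellers' price rises by ps − p* = 135 − 119 = 16.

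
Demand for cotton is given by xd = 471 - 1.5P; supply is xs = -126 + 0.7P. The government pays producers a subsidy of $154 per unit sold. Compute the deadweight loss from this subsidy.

Deadweight loss = $5659.5

Pre-subsidy: 471 - 1.5P = -126 + 0.7P gives P* = 2985/11, x* = 1407/22.
With the subsidy, sellers receive Ps = Pb + 154 for each unit, where Pb is the price buyers pay.
Supply in terms of Pb becomes xs = -126 + 0.7(Pb + 154) = -18.2 + 0.7Pb. Setting this equal to demand: 471 - 1.5Pb = -18.2 + 0.7Pb, so Pb = 2446/11.
Sellers receive Ps = 2446/11 + 154 = 4140/11; x' = 471 − 1.5·(2446/11) = 1512/11.
The subsidy expands output by 1512/11 − 1407/22 = 73.5 past the efficient level; on those units the gap between marginal cost and willingness to pay runs from 0 up to 154.
DWL = ½ × 154 × 73.5 = 5659.5.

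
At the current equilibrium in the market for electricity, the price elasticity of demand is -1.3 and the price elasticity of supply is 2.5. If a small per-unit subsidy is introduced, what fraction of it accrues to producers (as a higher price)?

For a small subsidy around the equilibrium, the benefit split depends on the relative slopes, which at a point are proportional to the elasticities.
Buyer share = εs/(εs + |εd|) = 2.5/(2.5 + 1.3) = 25/38; seller share = |εd|/(εs + |εd|) = 13/38.
So producers capture 13/38 of the subsidy.

Producer share = 13/38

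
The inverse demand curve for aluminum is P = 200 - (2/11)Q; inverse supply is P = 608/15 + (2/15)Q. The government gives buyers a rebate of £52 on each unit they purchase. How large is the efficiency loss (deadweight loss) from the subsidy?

Pre-subsidy: 200 - (2/11)Q = 608/15 + (2/15)Q gives Q* = 506 and P* = 108.
With the rebate, buyers effectively pay Pb = Ps − 52, where Ps is the price sellers receive.
On the curves, Pb = 200 - (2/11)Q and Ps = 608/15 + (2/15)Q; the wedge Ps − Pb = 52 gives 608/15 + (2/15)Q − (200 - (2/11)Q) = 52, so Q' = 671.
Then Pb = 200 − (2/11)·671 = 78 and Ps = 608/15 + (2/15)·671 = 130.
The subsidy expands output by 671 − 506 = 165 past the efficient level; on those units the gap between marginal cost and willingness to pay runs from 0 up to 52.
DWL = ½ × 52 × 165 = 4290.

Deadweight loss = £4290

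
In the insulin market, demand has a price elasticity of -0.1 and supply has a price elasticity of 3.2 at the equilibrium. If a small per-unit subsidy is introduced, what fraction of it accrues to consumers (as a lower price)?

For a small subsidy around the equilibrium, the benefit split depends on the relative slopes, which at a point are proportional to the elasticities.
Buyer share = εs/(εs + |εd|) = 3.2/(3.2 + 0.1) = 32/33; seller share = |εd|/(εs + |εd|) = 1/33.

Consumer share = 32/33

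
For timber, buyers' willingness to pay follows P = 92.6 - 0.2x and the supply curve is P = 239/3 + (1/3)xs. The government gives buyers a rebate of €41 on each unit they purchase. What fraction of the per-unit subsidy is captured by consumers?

Consumer share = 0.375

Pre-subsidy: 92.6 - 0.2x = 239/3 + (1/3)x gives x* = 24.25 and P* = 87.75.
With the rebate, buyers effectively pay Pb = Ps − 41, where Ps is the price sellers receive.
On the curves, Pb = 92.6 - 0.2x and Ps = 239/3 + (1/3)x; the wedge Ps − Pb = 41 gives 239/3 + (1/3)x − (92.6 - 0.2x) = 41, so x' = 101.125.
Then Pb = 92.6 − 0.2·101.125 = 72.375 and Ps = 239/3 + (1/3)·101.125 = 113.375.
Buyers' price falls by P* − Pb = 87.75 − 72.375 = 15.375; sellers' price rises by Ps − P* = 113.375 − 87.75 = 25.625.
So consumers capture 15.375/41 = 0.375 of each unit of subsidy.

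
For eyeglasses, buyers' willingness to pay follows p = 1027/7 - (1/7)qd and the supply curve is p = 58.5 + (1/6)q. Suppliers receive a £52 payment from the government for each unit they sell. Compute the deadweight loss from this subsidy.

Deadweight loss = £4368

Pre-subsidy: 1027/7 - (1/7)q = 58.5 + (1/6)q gives q* = 285 and p* = 106.
With the subsidy, sellers receive ps = pb + 52 for each unit, where pb is the price buyers pay.
On the curves, pb = 1027/7 - (1/7)q and ps = 58.5 + (1/6)q; the wedge ps − pb = 52 gives 58.5 + (1/6)q − (1027/7 - (1/7)q) = 52, so q' = 453.
Then pb = 1027/7 − (1/7)·453 = 82 and ps = 58.5 + (1/6)·453 = 134.
The subsidy expands output by 453 − 285 = 168 past the efficient level; on those units the gap between marginal cost and willingness to pay runs from 0 up to 52.
DWL = ½ × 52 × 168 = 4368.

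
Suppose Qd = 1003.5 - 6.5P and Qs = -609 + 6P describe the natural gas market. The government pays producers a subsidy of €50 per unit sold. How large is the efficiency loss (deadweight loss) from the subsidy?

Deadweight loss = €3900

Pre-subsidy: 1003.5 - 6.5P = -609 + 6P gives P* = 129, Q* = 165.
With the subsidy, sellers receive Ps = Pb + 50 for each unit, where Pb is the price buyers pay.
Supply in terms of Pb becomes Qs = -609 + 6(Pb + 50) = -309 + 6Pb. Setting this equal to demand: 1003.5 - 6.5Pb = -309 + 6Pb, so Pb = 105.
Sellers receive Ps = 105 + 50 = 155; Q' = 1003.5 − 6.5·105 = 321.
The subsidy expands output by 321 − 165 = 156 past the efficient level; on those units the gap between marginal cost and willingness to pay runs from 0 up to 50.
DWL = ½ × 50 × 156 = 3900.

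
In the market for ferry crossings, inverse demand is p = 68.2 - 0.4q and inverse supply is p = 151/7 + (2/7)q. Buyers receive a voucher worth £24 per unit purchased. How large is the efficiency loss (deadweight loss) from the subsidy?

Pre-subsidy: 68.2 - 0.4q = 151/7 + (2/7)q gives q* = 68 and p* = 41.
With the rebate, buyers effectively pay pb = ps − 24, where ps is the price sellers receive.
On the curves, pb = 68.2 - 0.4q and ps = 151/7 + (2/7)q; the wedge ps − pb = 24 gives 151/7 + (2/7)q − (68.2 - 0.4q) = 24, so q' = 103.
Then pb = 68.2 − 0.4·103 = 27 and ps = 151/7 + (2/7)·103 = 51.
The subsidy expands output by 103 − 68 = 35 past the efficient level; on those units the gap between marginal cost and willingness to pay runs from 0 up to 24.
DWL = ½ × 24 × 35 = 420.

Deadweight loss = £420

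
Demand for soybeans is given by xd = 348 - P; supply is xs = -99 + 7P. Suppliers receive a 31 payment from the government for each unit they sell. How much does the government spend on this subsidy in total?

Pre-subsidy: 348 - P = -99 + 7P gives P* = 55.875, x* = 292.125.
With the subsidy, sellers receive Ps = Pb + 31 for each unit, where Pb is the price buyers pay.
Supply in terms of Pb becomes xs = -99 + 7(Pb + 31) = 118 + 7Pb. Setting this equal to demand: 348 - Pb = 118 + 7Pb, so Pb = 28.75.
Sellers receive Ps = 28.75 + 31 = 59.75; x' = 348 − 1·28.75 = 319.25.
Government outlay = subsidy × quantity = 31 × 319.25 = 9896.75.

Government cost = 9896.75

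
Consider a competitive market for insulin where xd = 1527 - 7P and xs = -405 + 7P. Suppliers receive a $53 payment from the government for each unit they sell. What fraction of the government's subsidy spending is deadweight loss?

DWL / government spending = 371/2986

Pre-subsidy: 1527 - 7P = -405 + 7P gives P* = 138, x* = 561.
With the subsidy, sellers receive Ps = Pb + 53 for each unit, where Pb is the price buyers pay.
Supply in terms of Pb becomes xs = -405 + 7(Pb + 53) = -34 + 7Pb. Setting this equal to demand: 1527 - 7Pb = -34 + 7Pb, so Pb = 111.5.
Sellers receive Ps = 111.5 + 53 = 164.5; x' = 1527 − 7·111.5 = 746.5.
ΔCS = ½(561 + 746.5)(138 − 111.5) = 17324.375; ΔPS = ½(561 + 746.5)(164.5 − 138) = 17324.375.
Government spending = 53 × 746.5 = 39564.5.
DWL = ½ × 53 × (746.5 − 561) = 4915.75; fraction = 4915.75 / 39564.5 = 371/2986.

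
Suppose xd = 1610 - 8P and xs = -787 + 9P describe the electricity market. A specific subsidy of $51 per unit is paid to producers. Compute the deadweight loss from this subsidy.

Deadweight loss = $5508

Pre-subsidy: 1610 - 8P = -787 + 9P gives P* = 141, x* = 482.
With the subsidy, sellers receive Ps = Pb + 51 for each unit, where Pb is the price buyers pay.
Supply in terms of Pb becomes xs = -787 + 9(Pb + 51) = -328 + 9Pb. Setting this equal to demand: 1610 - 8Pb = -328 + 9Pb, so Pb = 114.
Sellers receive Ps = 114 + 51 = 165; x' = 1610 − 8·114 = 698.
The subsidy expands output by 698 − 482 = 216 past the efficient level; on those units the gap between marginal cost and willingness to pay runs from 0 up to 51.
DWL = ½ × 51 × 216 = 5508.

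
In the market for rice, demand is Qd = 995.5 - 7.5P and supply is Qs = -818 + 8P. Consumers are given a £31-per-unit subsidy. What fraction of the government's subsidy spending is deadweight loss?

Pre-subsidy: 995.5 - 7.5P = -818 + 8P gives P* = 117, Q* = 118.
With the rebate, buyers effectively pay Pb = Ps − 31, where Ps is the price sellers receive.
Demand in terms of Ps becomes Qd = 995.5 − 7.5(Ps − 31) = 1228 - 7.5Ps. Setting this equal to supply: 1228 - 7.5Ps = -818 + 8Ps, so Ps = 132.
Buyers pay Pb = 132 − 31 = 101; Q' = -818 + 8·132 = 238.
ΔCS = ½(118 + 238)(117 − 101) = 2848; ΔPS = ½(118 + 238)(132 − 117) = 2670.
Government spending = 31 × 238 = 7378.
DWL = ½ × 31 × (238 − 118) = 1860; fraction = 1860 / 7378 = 30/119.

DWL / government spending = 30/119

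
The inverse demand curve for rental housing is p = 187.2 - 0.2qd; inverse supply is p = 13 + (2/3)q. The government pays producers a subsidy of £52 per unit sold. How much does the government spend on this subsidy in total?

Government cost = £13572

Pre-subsidy: 187.2 - 0.2q = 13 + (2/3)q gives q* = 201 and p* = 147.
With the subsidy, sellers receive ps = pb + 52 for each unit, where pb is the price buyers pay.
On the curves, pb = 187.2 - 0.2q and ps = 13 + (2/3)q; the wedge ps − pb = 52 gives 13 + (2/3)q − (187.2 - 0.2q) = 52, so q' = 261.
Then pb = 187.2 − 0.2·261 = 135 and ps = 13 + (2/3)·261 = 187.
Government outlay = subsidy × quantity = 52 × 261 = 13572.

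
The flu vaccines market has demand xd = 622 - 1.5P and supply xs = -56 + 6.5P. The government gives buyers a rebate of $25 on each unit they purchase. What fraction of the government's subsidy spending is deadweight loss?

DWL / government spending = 975/33622

Pre-subsidy: 622 - 1.5P = -56 + 6.5P gives P* = 84.75, x* = 494.875.
With the rebate, buyers effectively pay Pb = Ps − 25, where Ps is the price sellers receive.
Demand in terms of Ps becomes xd = 622 − 1.5(Ps − 25) = 659.5 - 1.5Ps. Setting this equal to supply: 659.5 - 1.5Ps = -56 + 6.5Ps, so Ps = 89.4375.
Buyers pay Pb = 89.4375 − 25 = 64.4375; x' = -56 + 6.5·89.4375 = 525.34375.
ΔCS = ½(494.875 + 525.34375)(84.75 − 64.4375) = 10361.5966796875; ΔPS = ½(494.875 + 525.34375)(89.4375 − 84.75) = 2391.1376953125.
Government spending = 25 × 525.34375 = 13133.59375.
DWL = ½ × 25 × (525.34375 − 494.875) = 380.859375; fraction = 380.859375 / 13133.59375 = 975/33622.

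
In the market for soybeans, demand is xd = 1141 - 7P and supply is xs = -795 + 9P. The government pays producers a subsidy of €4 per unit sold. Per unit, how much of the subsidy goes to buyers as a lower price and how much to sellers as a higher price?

Buyers gain €2.25 per unit; sellers gain €1.75 per unit

Pre-subsidy: 1141 - 7P = -795 + 9P gives P* = 121, x* = 294.
With the subsidy, sellers receive Ps = Pb + 4 for each unit, where Pb is the price buyers pay.
Supply in terms of Pb becomes xs = -795 + 9(Pb + 4) = -759 + 9Pb. Setting this equal to demand: 1141 - 7Pb = -759 + 9Pb, so Pb = 118.75.
Sellers receive Ps = 118.75 + 4 = 122.75; x' = 1141 − 7·118.75 = 309.75.
Buyers' price falls by P* − Pb = 121 − 118.75 = 2.25; sellers' price rises by Ps − P* = 122.75 − 121 = 1.75.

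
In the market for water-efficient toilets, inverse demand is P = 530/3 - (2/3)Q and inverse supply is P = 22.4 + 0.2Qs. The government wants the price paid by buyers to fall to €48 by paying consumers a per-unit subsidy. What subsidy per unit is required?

At a buyer price of 48, quantity demanded is 265 − 1.5·48 = 193.
Sellers supply 193 only when they receive Ps = 22.4 + 0.2·193 = 61.
s = Ps − Pb = 61 − 48 = 13.

Required subsidy s = €13 per unit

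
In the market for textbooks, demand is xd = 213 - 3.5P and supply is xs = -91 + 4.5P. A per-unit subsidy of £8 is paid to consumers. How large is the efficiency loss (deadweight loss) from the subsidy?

Deadweight loss = £63

Pre-subsidy: 213 - 3.5P = -91 + 4.5P gives P* = 38, x* = 80.
With the rebate, buyers effectively pay Pb = Ps − 8, where Ps is the price sellers receive.
Demand in terms of Ps becomes xd = 213 − 3.5(Ps − 8) = 241 - 3.5Ps. Setting this equal to supply: 241 - 3.5Ps = -91 + 4.5Ps, so Ps = 41.5.
Buyers pay Pb = 41.5 − 8 = 33.5; x' = -91 + 4.5·41.5 = 95.75.
The subsidy expands output by 95.75 − 80 = 15.75 past the efficient level; on those units the gap between marginal cost and willingness to pay runs from 0 up to 8.
DWL = ½ × 8 × 15.75 = 63.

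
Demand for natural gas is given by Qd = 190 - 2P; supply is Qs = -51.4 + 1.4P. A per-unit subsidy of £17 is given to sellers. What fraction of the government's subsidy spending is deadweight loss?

DWL / government spending = 7/62

Pre-subsidy: 190 - 2P = -51.4 + 1.4P gives P* = 71, Q* = 48.
With the subsidy, sellers receive Ps = Pb + 17 for each unit, where Pb is the price buyers pay.
Supply in terms of Pb becomes Qs = -51.4 + 1.4(Pb + 17) = -27.6 + 1.4Pb. Setting this equal to demand: 190 - 2Pb = -27.6 + 1.4Pb, so Pb = 64.
Sellers receive Ps = 64 + 17 = 81; Q' = 190 − 2·64 = 62.
ΔCS = ½(48 + 62)(71 − 64) = 385; ΔPS = ½(48 + 62)(81 − 71) = 550.
Government spending = 17 × 62 = 1054.
DWL = ½ × 17 × (62 − 48) = 119; fraction = 119 / 1054 = 7/62.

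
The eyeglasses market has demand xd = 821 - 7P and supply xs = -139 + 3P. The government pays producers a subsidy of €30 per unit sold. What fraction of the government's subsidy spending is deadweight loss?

DWL / government spending = 63/424

Pre-subsidy: 821 - 7P = -139 + 3P gives P* = 96, x* = 149.
With the subsidy, sellers receive Ps = Pb + 30 for each unit, where Pb is the price buyers pay.
Supply in terms of Pb becomes xs = -139 + 3(Pb + 30) = -49 + 3Pb. Setting this equal to demand: 821 - 7Pb = -49 + 3Pb, so Pb = 87.
Sellers receive Ps = 87 + 30 = 117; x' = 821 − 7·87 = 212.
ΔCS = ½(149 + 212)(96 − 87) = 1624.5; ΔPS = ½(149 + 212)(117 − 96) = 3790.5.
Government spending = 30 × 212 = 6360.
DWL = ½ × 30 × (212 − 149) = 945; fraction = 945 / 6360 = 63/424.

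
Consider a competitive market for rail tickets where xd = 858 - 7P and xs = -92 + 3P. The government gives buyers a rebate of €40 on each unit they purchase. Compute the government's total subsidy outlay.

Pre-subsidy: 858 - 7P = -92 + 3P gives P* = 95, x* = 193.
With the rebate, buyers effectively pay Pb = Ps − 40, where Ps is the price sellers receive.
Demand in terms of Ps becomes xd = 858 − 7(Ps − 40) = 1138 - 7Ps. Setting this equal to supply: 1138 - 7Ps = -92 + 3Ps, so Ps = 123.
Buyers pay Pb = 123 − 40 = 83; x' = -92 + 3·123 = 277.
Government outlay = subsidy × quantity = 40 × 277 = 11080.

Government cost = €11080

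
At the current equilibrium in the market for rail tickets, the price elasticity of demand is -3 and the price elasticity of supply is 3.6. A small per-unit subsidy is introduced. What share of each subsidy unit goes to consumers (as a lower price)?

Consumer share = 6/11

For a small subsidy around the equilibrium, the benefit split depends on the relative slopes, which at a point are proportional to the elasticities.
Buyer share = εs/(εs + |εd|) = 3.6/(3.6 + 3) = 6/11; seller share = |εd|/(εs + |εd|) = 5/11.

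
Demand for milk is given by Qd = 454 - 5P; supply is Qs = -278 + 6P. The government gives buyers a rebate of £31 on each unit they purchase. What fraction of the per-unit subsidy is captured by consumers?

Consumer share = 6/11

Pre-subsidy: 454 - 5P = -278 + 6P gives P* = 732/11, Q* = 1334/11.
With the rebate, buyers effectively pay Pb = Ps − 31, where Ps is the price sellers receive.
Demand in terms of Ps becomes Qd = 454 − 5(Ps − 31) = 609 - 5Ps. Setting this equal to supply: 609 - 5Ps = -278 + 6Ps, so Ps = 887/11.
Buyers pay Pb = 887/11 − 31 = 546/11; Q' = -278 + 6·(887/11) = 2264/11.
Buyers' price falls by P* − Pb = 732/11 − 546/11 = 186/11; sellers' price rises by Ps − P* = 887/11 − 732/11 = 155/11.
So consumers capture (186/11)/31 = 6/11 of each unit of subsidy.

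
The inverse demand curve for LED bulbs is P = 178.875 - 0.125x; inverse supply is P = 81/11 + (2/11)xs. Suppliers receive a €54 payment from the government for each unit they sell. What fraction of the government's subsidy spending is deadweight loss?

DWL / government spending = 88/735

Pre-subsidy: 178.875 - 0.125x = 81/11 + (2/11)x gives x* = 559 and P* = 109.
With the subsidy, sellers receive Ps = Pb + 54 for each unit, where Pb is the price buyers pay.
On the curves, Pb = 178.875 - 0.125x and Ps = 81/11 + (2/11)x; the wedge Ps − Pb = 54 gives 81/11 + (2/11)x − (178.875 - 0.125x) = 54, so x' = 735.
Then Pb = 178.875 − 0.125·735 = 87 and Ps = 81/11 + (2/11)·735 = 141.
ΔCS = ½(559 + 735)(109 − 87) = 14234; ΔPS = ½(559 + 735)(141 − 109) = 20704.
Government spending = 54 × 735 = 39690.
DWL = ½ × 54 × (735 − 559) = 4752; fraction = 4752 / 39690 = 88/735.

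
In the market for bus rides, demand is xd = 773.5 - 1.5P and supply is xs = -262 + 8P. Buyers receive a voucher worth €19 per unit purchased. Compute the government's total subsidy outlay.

Government cost = €12046

Pre-subsidy: 773.5 - 1.5P = -262 + 8P gives P* = 109, x* = 610.
With the rebate, buyers effectively pay Pb = Ps − 19, where Ps is the price sellers receive.
Demand in terms of Ps becomes xd = 773.5 − 1.5(Ps − 19) = 802 - 1.5Ps. Setting this equal to supply: 802 - 1.5Ps = -262 + 8Ps, so Ps = 112.
Buyers pay Pb = 112 − 19 = 93; x' = -262 + 8·112 = 634.
Government outlay = subsidy × quantity = 19 × 634 = 12046.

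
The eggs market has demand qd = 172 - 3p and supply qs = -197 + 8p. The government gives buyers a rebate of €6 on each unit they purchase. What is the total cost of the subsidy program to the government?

Pre-subsidy: 172 - 3p = -197 + 8p gives p* = 369/11, q* = 785/11.
With the rebate, buyers effectively pay pb = ps − 6, where ps is the price sellers receive.
Demand in terms of ps becomes qd = 172 − 3(ps − 6) = 190 - 3ps. Setting this equal to supply: 190 - 3ps = -197 + 8ps, so ps = 387/11.
Buyers pay pb = 387/11 − 6 = 321/11; q' = -197 + 8·(387/11) = 929/11.
Government outlay = subsidy × quantity = 6 × 929/11 = 5574/11.

Government cost = 5574/11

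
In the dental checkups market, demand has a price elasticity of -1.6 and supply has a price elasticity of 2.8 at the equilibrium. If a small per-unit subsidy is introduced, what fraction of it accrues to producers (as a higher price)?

For a small subsidy around the equilibrium, the benefit split depends on the relative slopes, which at a point are proportional to the elasticities.
Buyer share = εs/(εs + |εd|) = 2.8/(2.8 + 1.6) = 7/11; seller share = |εd|/(εs + |εd|) = 4/11.
So producers capture 4/11 of the subsidy.

Producer share = 4/11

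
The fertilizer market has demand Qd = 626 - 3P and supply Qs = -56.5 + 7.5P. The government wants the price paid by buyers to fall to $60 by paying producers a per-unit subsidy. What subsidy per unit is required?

Required subsidy s = $7 per unit

At a buyer price of 60, quantity demanded is 626 − 3·60 = 446.
Sellers supply 446 only when they receive Ps with -56.5 + 7.5·Ps = 446, i.e. Ps = 67.
s = Ps − Pb = 67 − 60 = 7.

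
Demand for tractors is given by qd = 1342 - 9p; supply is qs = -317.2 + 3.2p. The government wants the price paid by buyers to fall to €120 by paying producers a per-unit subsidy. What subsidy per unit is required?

Required subsidy s = €61 per unit

At a buyer price of 120, quantity demanded is 1342 − 9·120 = 262.
Sellers supply 262 only when they receive ps with -317.2 + 3.2·ps = 262, i.e. ps = 181.
s = ps − pb = 181 − 120 = 61.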